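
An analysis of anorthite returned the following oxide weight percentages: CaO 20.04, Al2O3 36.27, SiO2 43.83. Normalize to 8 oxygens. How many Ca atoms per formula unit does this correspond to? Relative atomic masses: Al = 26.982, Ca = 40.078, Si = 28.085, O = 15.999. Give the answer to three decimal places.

0.991 Ca apfu

CaO (M=56.077): mol = 0.35737; Ca = 0.35737, O = 0.35737.
Al2O3 (M=101.961): mol = 0.35572; Al = 0.71144, O = 1.06716.
SiO2 (M=60.083): mol = 0.72949; Si = 0.72949, O = 1.45898.
ΣO = 2.88351; factor = 8/ΣO = 2.77440.
Ca apfu = 0.35737 × 2.77440 = 0.991.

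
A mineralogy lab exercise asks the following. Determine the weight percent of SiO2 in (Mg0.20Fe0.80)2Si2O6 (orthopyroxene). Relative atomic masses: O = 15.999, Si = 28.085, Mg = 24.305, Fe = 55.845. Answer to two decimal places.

47.83 wt%

Molar mass of (Mg0.20Fe0.80)2Si2O6 = 0.40×24.305 + 1.60×55.845 + 2×28.085 + 6×15.999 = 251.238 g/mol.
Each formula unit contains 2 Si, equivalent to 2/1 = 2.0000 mol SiO2.
M(SiO2) = 1×28.085 + 2×15.999 = 60.083 g/mol.
Mass of SiO2 per formula unit = 2.0000 × 60.083 = 120.166 g.
SiO2 wt% = 120.166 / 251.238 × 100 = 47.83%.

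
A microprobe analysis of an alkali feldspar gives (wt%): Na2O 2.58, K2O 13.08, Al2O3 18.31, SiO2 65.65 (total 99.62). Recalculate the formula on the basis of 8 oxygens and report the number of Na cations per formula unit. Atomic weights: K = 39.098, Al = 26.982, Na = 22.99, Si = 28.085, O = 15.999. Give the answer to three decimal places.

0.229 Na apfu

Na2O: 2.58/61.979 = 0.04163 mol → 0.08326 mol Na, 0.04163 mol O.
K2O: 13.08/94.195 = 0.13886 mol → 0.27772 mol K, 0.13886 mol O.
Al2O3: 18.31/101.961 = 0.17958 mol → 0.35916 mol Al, 0.53874 mol O.
SiO2: 65.65/60.083 = 1.09266 mol → 1.09266 mol Si, 2.18532 mol O.
Total oxygen = 2.90455 mol. Normalization factor = 8/2.90455 = 2.75430.
Na per 8 O = 0.08326 × 2.75430 = 0.229.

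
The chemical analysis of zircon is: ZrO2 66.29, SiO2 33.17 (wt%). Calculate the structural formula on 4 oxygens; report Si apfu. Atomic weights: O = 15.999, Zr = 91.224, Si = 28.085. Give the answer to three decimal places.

1.013 Si apfu

66.29 wt% ZrO2 ÷ 123.222 g/mol = 0.53797 mol, giving 0.53797 Zr and 1.07594 O.
33.17 wt% SiO2 ÷ 60.083 g/mol = 0.55207 mol, giving 0.55207 Si and 1.10414 O.
Oxygen sums to 2.18008; scaling by 4/2.18008 = 1.83480 puts the formula on 4 O.
Si: 0.55207 × 1.83480 = 1.013 atoms per formula unit.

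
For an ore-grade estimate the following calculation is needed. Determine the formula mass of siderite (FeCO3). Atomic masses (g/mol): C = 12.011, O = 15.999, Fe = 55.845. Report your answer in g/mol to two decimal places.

115.85 g/mol

Fe: 1 × 55.845 = 55.8450
C: 1 × 12.011 = 12.0110
O: 3 × 15.999 = 47.9970
Summing the contributions gives the formula mass.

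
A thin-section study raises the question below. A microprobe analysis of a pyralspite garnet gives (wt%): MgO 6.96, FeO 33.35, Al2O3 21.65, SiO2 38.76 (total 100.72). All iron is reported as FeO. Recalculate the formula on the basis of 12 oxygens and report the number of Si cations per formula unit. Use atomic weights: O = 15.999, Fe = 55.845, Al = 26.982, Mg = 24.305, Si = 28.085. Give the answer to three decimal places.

3.019 Si apfu

MgO (M=40.304): mol = 0.17269; Mg = 0.17269, O = 0.17269.
FeO (M=71.844): mol = 0.46420; Fe = 0.46420, O = 0.46420.
Al2O3 (M=101.961): mol = 0.21234; Al = 0.42468, O = 0.63702.
SiO2 (M=60.083): mol = 0.64511; Si = 0.64511, O = 1.29022.
ΣO = 2.56413; factor = 12/ΣO = 4.67995.
Si apfu = 0.64511 × 4.67995 = 3.019.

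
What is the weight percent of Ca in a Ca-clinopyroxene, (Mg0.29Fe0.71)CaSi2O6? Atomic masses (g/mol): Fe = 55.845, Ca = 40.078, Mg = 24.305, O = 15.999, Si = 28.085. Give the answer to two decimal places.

16.77 weight percent

Formula mass = 0.29*24.305 + 0.71*55.845 + 1*40.078 + 2*28.085 + 6*15.999 = 238.940 g/mol, of which 40.078 g is Ca.
So Ca makes up 40.078/238.940 = 0.1677 of the mass, i.e. 16.77%.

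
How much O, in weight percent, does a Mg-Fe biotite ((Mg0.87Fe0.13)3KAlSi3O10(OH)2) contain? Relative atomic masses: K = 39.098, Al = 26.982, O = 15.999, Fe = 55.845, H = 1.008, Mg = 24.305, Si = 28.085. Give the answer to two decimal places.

Molar mass of (Mg0.87Fe0.13)3KAlSi3O10(OH)2: 2.61·24.305 + 0.39·55.845 + 1·39.098 + 1·26.982 + 3·28.085 + 12·15.999 + 2·1.008 = 429.555 g/mol.
Mass of O per formula unit: 12 × 15.999 = 191.988 g.
Weight fraction O = 191.988 / 429.555 = 0.4469.

44.69 weight percent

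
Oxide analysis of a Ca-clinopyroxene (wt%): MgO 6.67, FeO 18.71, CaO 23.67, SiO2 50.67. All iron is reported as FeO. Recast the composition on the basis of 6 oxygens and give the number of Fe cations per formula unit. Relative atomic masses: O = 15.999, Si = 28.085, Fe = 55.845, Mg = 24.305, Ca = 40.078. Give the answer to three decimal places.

MgO (M=40.304): mol = 0.16549; Mg = 0.16549, O = 0.16549.
FeO (M=71.844): mol = 0.26043; Fe = 0.26043, O = 0.26043.
CaO (M=56.077): mol = 0.42210; Ca = 0.42210, O = 0.42210.
SiO2 (M=60.083): mol = 0.84333; Si = 0.84333, O = 1.68666.
ΣO = 2.53468; factor = 6/ΣO = 2.36716.
Fe apfu = 0.26043 × 2.36716 = 0.616.

0.616 Fe apfu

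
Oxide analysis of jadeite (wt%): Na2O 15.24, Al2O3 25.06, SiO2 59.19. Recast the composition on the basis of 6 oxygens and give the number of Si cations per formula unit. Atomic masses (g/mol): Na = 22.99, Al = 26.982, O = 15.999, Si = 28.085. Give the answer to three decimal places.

Na2O: 15.24/61.979 = 0.24589 mol → 0.49178 mol Na, 0.24589 mol O.
Al2O3: 25.06/101.961 = 0.24578 mol → 0.49156 mol Al, 0.73734 mol O.
SiO2: 59.19/60.083 = 0.98514 mol → 0.98514 mol Si, 1.97028 mol O.
Total oxygen = 2.95351 mol. Normalization factor = 6/2.95351 = 2.03148.
Si per 6 O = 0.98514 × 2.03148 = 2.001.

2.001 Si apfu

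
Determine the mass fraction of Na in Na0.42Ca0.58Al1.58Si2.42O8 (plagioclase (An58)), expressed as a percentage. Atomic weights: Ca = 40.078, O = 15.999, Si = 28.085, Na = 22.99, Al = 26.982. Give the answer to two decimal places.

3.56 wt%

Molar mass of Na0.42Ca0.58Al1.58Si2.42O8: 0.42×22.99 + 0.58×40.078 + 1.58×26.982 + 2.42×28.085 + 8×15.999 = 271.490 g/mol.
Mass of Na per formula unit: 0.42 × 22.99 = 9.656 g.
Weight fraction Na = 9.656 / 271.490 = 0.0356.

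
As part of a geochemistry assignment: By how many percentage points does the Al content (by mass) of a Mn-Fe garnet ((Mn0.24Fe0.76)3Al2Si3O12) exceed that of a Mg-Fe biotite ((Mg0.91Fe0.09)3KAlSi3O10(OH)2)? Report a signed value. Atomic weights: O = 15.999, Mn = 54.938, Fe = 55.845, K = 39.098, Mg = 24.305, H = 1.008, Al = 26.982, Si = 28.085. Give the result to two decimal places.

4.52 percentage points

M((Mn0.24Fe0.76)3Al2Si3O12) = 497.089 g/mol, so wt% Al = 53.964/497.089 × 100 = 10.86%.
M((Mg0.91Fe0.09)3KAlSi3O10(OH)2) = 425.770 g/mol, so wt% Al = 26.982/425.770 × 100 = 6.34%.
10.86 − 6.34 = 4.52 pp.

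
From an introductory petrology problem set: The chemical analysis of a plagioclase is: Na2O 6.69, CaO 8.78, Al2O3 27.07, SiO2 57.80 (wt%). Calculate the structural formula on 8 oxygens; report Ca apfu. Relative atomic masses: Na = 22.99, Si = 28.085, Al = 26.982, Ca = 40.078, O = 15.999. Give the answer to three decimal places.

0.420 Ca apfu

6.69 wt% Na2O ÷ 61.979 g/mol = 0.10794 mol, giving 0.21588 Na and 0.10794 O.
8.78 wt% CaO ÷ 56.077 g/mol = 0.15657 mol, giving 0.15657 Ca and 0.15657 O.
27.07 wt% Al2O3 ÷ 101.961 g/mol = 0.26549 mol, giving 0.53098 Al and 0.79647 O.
57.80 wt% SiO2 ÷ 60.083 g/mol = 0.96200 mol, giving 0.96200 Si and 1.92400 O.
Oxygen sums to 2.98498; scaling by 8/2.98498 = 2.68008 puts the formula on 8 O.
Ca: 0.15657 × 2.68008 = 0.420 atoms per formula unit.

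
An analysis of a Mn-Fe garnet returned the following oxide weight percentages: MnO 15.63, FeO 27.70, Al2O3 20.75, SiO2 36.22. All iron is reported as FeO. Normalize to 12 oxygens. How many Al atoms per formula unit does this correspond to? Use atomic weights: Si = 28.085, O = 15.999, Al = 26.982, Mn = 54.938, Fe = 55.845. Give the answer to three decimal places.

2.017 Al apfu

MnO (M=70.937): mol = 0.22034; Mn = 0.22034, O = 0.22034.
FeO (M=71.844): mol = 0.38556; Fe = 0.38556, O = 0.38556.
Al2O3 (M=101.961): mol = 0.20351; Al = 0.40702, O = 0.61053.
SiO2 (M=60.083): mol = 0.60283; Si = 0.60283, O = 1.20566.
ΣO = 2.42209; factor = 12/ΣO = 4.95440.
Al apfu = 0.40702 × 4.95440 = 2.017.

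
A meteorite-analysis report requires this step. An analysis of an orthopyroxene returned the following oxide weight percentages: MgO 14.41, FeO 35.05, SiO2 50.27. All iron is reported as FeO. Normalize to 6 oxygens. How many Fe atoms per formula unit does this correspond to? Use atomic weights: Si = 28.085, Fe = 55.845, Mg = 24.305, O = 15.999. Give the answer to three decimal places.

1.162 Fe apfu

14.41 wt% MgO ÷ 40.304 g/mol = 0.35753 mol, giving 0.35753 Mg and 0.35753 O.
35.05 wt% FeO ÷ 71.844 g/mol = 0.48786 mol, giving 0.48786 Fe and 0.48786 O.
50.27 wt% SiO2 ÷ 60.083 g/mol = 0.83668 mol, giving 0.83668 Si and 1.67336 O.
Oxygen sums to 2.51875; scaling by 6/2.51875 = 2.38213 puts the formula on 6 O.
Fe: 0.48786 × 2.38213 = 1.162 atoms per formula unit.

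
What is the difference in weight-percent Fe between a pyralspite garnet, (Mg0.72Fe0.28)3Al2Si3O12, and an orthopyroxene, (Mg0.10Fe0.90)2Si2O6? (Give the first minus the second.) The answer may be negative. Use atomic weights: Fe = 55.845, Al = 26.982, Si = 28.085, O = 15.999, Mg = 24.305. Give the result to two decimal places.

-28.11 percentage points

Fe in (Mg0.72Fe0.28)3Al2Si3O12: molar mass 429.616 g/mol; 0.84×55.845 = 46.910 g → 10.92 wt%.
Fe in (Mg0.10Fe0.90)2Si2O6: molar mass 257.546 g/mol; 1.80×55.845 = 100.521 g → 39.03 wt%.
Difference = 10.92 − 39.03 = -28.11 percentage points.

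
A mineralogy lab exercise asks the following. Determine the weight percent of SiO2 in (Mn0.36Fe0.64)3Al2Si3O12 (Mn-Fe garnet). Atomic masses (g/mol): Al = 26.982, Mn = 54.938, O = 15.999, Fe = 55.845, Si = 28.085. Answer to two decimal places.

36.28 wt%

Molar mass of (Mn0.36Fe0.64)3Al2Si3O12 = 1.08·54.938 + 1.92·55.845 + 2·26.982 + 3·28.085 + 12·15.999 = 496.762 g/mol.
Each formula unit contains 3 Si, equivalent to 3/1 = 3.0000 mol SiO2.
M(SiO2) = 1×28.085 + 2×15.999 = 60.083 g/mol.
Mass of SiO2 per formula unit = 3.0000 × 60.083 = 180.249 g.
SiO2 wt% = 180.249 / 496.762 × 100 = 36.28%.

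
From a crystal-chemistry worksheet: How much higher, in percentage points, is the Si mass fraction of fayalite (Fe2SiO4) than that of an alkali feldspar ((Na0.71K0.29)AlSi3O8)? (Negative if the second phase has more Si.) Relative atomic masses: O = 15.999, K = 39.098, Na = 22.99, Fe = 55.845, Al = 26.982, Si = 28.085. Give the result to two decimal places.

Si in Fe2SiO4: molar mass 203.771 g/mol; 1×28.085 = 28.085 g → 13.78 wt%.
Si in (Na0.71K0.29)AlSi3O8: molar mass 266.890 g/mol; 3×28.085 = 84.255 g → 31.57 wt%.
Difference = 13.78 − 31.57 = -17.79 percentage points.

-17.79 percentage points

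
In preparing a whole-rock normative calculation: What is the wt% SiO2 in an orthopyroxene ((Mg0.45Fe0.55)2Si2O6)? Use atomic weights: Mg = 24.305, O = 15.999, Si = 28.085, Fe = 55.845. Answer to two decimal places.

Formula mass = 235.468 g/mol.
2 Si → 2.0000 mol SiO2 per formula unit; M(SiO2) = 60.083, so SiO2 mass = 120.166 g.
120.166/235.468 × 100 = 51.03 wt%.

51.03 wt%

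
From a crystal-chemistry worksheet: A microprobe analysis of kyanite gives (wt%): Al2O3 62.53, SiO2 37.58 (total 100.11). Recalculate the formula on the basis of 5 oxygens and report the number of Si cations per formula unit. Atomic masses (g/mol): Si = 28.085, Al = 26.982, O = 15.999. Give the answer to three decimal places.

1.012 Si apfu

Al2O3: 62.53/101.961 = 0.61327 mol → 1.22654 mol Al, 1.83981 mol O.
SiO2: 37.58/60.083 = 0.62547 mol → 0.62547 mol Si, 1.25094 mol O.
Total oxygen = 3.09075 mol. Normalization factor = 5/3.09075 = 1.61773.
Si per 5 O = 0.62547 × 1.61773 = 1.012.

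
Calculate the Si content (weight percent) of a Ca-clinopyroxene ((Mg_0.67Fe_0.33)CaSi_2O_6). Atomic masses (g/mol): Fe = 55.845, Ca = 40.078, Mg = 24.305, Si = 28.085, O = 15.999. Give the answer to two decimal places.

24.75 weight percent

M((Mg_0.67Fe_0.33)CaSi_2O_6) = 226.955 g/mol.
Si contributes 2 × 28.085 = 56.170 g per mole.
56.170/226.955 = 0.2475 → 24.75%.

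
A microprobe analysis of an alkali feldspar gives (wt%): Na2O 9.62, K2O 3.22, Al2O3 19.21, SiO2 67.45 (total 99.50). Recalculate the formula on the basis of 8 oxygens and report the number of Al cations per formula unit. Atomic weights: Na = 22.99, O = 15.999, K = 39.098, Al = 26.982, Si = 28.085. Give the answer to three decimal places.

1.005 Al apfu

9.62 wt% Na2O ÷ 61.979 g/mol = 0.15521 mol, giving 0.31042 Na and 0.15521 O.
3.22 wt% K2O ÷ 94.195 g/mol = 0.03418 mol, giving 0.06836 K and 0.03418 O.
19.21 wt% Al2O3 ÷ 101.961 g/mol = 0.18841 mol, giving 0.37682 Al and 0.56523 O.
67.45 wt% SiO2 ÷ 60.083 g/mol = 1.12261 mol, giving 1.12261 Si and 2.24522 O.
Oxygen sums to 2.99984; scaling by 8/2.99984 = 2.66681 puts the formula on 8 O.
Al: 0.37682 × 2.66681 = 1.005 atoms per formula unit.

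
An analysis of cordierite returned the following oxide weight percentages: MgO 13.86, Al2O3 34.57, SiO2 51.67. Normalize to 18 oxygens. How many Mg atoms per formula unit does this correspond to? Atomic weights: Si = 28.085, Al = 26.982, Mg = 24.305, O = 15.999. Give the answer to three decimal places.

13.86 wt% MgO ÷ 40.304 g/mol = 0.34389 mol, giving 0.34389 Mg and 0.34389 O.
34.57 wt% Al2O3 ÷ 101.961 g/mol = 0.33905 mol, giving 0.67810 Al and 1.01715 O.
51.67 wt% SiO2 ÷ 60.083 g/mol = 0.85998 mol, giving 0.85998 Si and 1.71996 O.
Oxygen sums to 3.08100; scaling by 18/3.08100 = 5.84226 puts the formula on 18 O.
Mg: 0.34389 × 5.84226 = 2.009 atoms per formula unit.

2.009 Mg apfu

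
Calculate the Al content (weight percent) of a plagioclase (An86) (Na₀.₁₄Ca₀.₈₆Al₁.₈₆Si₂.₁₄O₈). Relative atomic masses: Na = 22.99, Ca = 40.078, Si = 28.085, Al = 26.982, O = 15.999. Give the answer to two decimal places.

18.19 weight percent

Formula mass = 0.14·22.99 + 0.86·40.078 + 1.86·26.982 + 2.14·28.085 + 8·15.999 = 275.966 g/mol, of which 50.187 g is Al.
So Al makes up 50.187/275.966 = 0.1819 of the mass, i.e. 18.19%.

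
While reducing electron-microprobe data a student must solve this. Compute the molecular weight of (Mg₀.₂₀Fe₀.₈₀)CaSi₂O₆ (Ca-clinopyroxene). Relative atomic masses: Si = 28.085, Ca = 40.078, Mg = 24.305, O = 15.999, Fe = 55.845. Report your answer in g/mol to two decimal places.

M = 0.20·24.305 + 0.80·55.845 + 1·40.078 + 2·28.085 + 6·15.999

241.78 g/mol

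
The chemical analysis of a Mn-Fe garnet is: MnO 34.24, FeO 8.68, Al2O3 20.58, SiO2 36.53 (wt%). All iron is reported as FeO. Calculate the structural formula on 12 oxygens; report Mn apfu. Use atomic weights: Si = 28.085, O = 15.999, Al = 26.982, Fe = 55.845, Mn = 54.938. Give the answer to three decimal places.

2.389 Mn apfu

MnO (M=70.937): mol = 0.48268; Mn = 0.48268, O = 0.48268.
FeO (M=71.844): mol = 0.12082; Fe = 0.12082, O = 0.12082.
Al2O3 (M=101.961): mol = 0.20184; Al = 0.40368, O = 0.60552.
SiO2 (M=60.083): mol = 0.60799; Si = 0.60799, O = 1.21598.
ΣO = 2.42500; factor = 12/ΣO = 4.94845.
Mn apfu = 0.48268 × 4.94845 = 2.389.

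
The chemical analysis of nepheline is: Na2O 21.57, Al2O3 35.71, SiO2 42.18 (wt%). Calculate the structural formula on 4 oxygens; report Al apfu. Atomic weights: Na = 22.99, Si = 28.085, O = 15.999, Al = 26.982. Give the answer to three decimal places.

1.000 Al apfu

Na2O (M=61.979): mol = 0.34802; Na = 0.69604, O = 0.34802.
Al2O3 (M=101.961): mol = 0.35023; Al = 0.70046, O = 1.05069.
SiO2 (M=60.083): mol = 0.70203; Si = 0.70203, O = 1.40406.
ΣO = 2.80277; factor = 4/ΣO = 1.42716.
Al apfu = 0.70046 × 1.42716 = 1.000.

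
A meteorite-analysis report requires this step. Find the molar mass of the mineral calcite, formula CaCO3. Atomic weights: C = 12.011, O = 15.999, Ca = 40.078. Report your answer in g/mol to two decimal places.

The formula mass is the sum 1(40.078) + 1(12.011) + 3(15.999).

100.09 g/mol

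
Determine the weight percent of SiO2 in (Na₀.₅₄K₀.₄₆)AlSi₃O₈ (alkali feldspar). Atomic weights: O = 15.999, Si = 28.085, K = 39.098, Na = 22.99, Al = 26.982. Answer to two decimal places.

66.85 wt%

M((Na₀.₅₄K₀.₄₆)AlSi₃O₈) = 269.629 g/mol; M(SiO2) = 60.083 g/mol.
Moles SiO2 per formula unit = 3 Si ÷ 1 = 3.0000.
SiO2 fraction = (3.0000 × 60.083) / 269.629 = 180.249/269.629 = 0.6685.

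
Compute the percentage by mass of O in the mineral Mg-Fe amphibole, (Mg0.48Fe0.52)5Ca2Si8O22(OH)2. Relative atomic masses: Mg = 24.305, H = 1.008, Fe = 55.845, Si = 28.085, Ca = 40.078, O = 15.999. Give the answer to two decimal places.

42.93 mass %

Molar mass of (Mg0.48Fe0.52)5Ca2Si8O22(OH)2: 2.40*24.305 + 2.60*55.845 + 2*40.078 + 8*28.085 + 24*15.999 + 2*1.008 = 894.357 g/mol.
Mass of O per formula unit: 24 × 15.999 = 383.976 g.
Weight fraction O = 383.976 / 894.357 = 0.4293.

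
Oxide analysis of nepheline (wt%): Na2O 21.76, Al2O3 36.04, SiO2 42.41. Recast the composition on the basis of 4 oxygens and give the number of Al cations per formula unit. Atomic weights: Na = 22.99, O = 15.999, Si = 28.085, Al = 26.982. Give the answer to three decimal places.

1.002 Al apfu

Na2O (M=61.979): mol = 0.35109; Na = 0.70218, O = 0.35109.
Al2O3 (M=101.961): mol = 0.35347; Al = 0.70694, O = 1.06041.
SiO2 (M=60.083): mol = 0.70586; Si = 0.70586, O = 1.41172.
ΣO = 2.82322; factor = 4/ΣO = 1.41682.
Al apfu = 0.70694 × 1.41682 = 1.002.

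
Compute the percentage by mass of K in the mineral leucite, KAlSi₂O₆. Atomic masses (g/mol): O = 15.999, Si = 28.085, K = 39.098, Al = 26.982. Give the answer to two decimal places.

Molar mass of KAlSi₂O₆: 1·39.098 + 1·26.982 + 2·28.085 + 6·15.999 = 218.244 g/mol.
Mass of K per formula unit: 1 × 39.098 = 39.098 g.
Weight fraction K = 39.098 / 218.244 = 0.1791.

17.91 mass %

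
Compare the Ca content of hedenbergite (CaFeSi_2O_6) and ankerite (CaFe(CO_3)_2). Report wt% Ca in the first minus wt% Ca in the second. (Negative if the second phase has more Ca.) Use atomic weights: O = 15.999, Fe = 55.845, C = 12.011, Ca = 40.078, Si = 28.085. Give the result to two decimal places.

-2.41 percentage points

M(CaFeSi_2O_6) = 248.087 g/mol, so wt% Ca = 40.078/248.087 × 100 = 16.15%.
M(CaFe(CO_3)_2) = 215.939 g/mol, so wt% Ca = 40.078/215.939 × 100 = 18.56%.
16.15 − 18.56 = -2.41 pp.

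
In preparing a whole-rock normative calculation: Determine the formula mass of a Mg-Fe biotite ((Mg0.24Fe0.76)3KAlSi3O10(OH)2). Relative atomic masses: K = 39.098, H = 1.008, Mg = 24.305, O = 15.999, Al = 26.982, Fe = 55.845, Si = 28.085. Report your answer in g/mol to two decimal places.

489.17 g/mol

The formula mass is the sum 0.72*24.305 + 2.28*55.845 + 1*39.098 + 1*26.982 + 3*28.085 + 12*15.999 + 2*1.008.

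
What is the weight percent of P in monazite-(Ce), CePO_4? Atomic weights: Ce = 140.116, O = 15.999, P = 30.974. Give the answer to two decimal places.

13.18 wt%

M(CePO_4) = 235.086 g/mol.
P contributes 1 × 30.974 = 30.974 g per mole.
30.974/235.086 = 0.1318 → 13.18%.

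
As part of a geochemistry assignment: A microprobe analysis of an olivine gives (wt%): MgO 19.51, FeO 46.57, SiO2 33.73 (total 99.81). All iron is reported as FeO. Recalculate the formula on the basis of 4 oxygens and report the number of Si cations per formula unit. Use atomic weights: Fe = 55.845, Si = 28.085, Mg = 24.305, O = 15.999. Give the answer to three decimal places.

0.996 Si apfu

MgO (M=40.304): mol = 0.48407; Mg = 0.48407, O = 0.48407.
FeO (M=71.844): mol = 0.64821; Fe = 0.64821, O = 0.64821.
SiO2 (M=60.083): mol = 0.56139; Si = 0.56139, O = 1.12278.
ΣO = 2.25506; factor = 4/ΣO = 1.77379.
Si apfu = 0.56139 × 1.77379 = 0.996.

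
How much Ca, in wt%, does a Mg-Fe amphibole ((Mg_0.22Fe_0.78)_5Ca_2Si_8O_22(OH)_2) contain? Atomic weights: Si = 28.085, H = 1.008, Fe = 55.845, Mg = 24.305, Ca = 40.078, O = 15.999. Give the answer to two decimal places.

8.57 wt%

Formula mass = 1.10·24.305 + 3.90·55.845 + 2·40.078 + 8·28.085 + 24·15.999 + 2·1.008 = 935.359 g/mol, of which 80.156 g is Ca.
So Ca makes up 80.156/935.359 = 0.0857 of the mass, i.e. 8.57%.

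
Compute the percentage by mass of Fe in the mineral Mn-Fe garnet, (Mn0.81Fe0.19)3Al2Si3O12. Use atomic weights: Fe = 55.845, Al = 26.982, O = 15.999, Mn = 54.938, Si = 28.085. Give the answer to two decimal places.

Molar mass of (Mn0.81Fe0.19)3Al2Si3O12: 2.43×54.938 + 0.57×55.845 + 2×26.982 + 3×28.085 + 12×15.999 = 495.538 g/mol.
Mass of Fe per formula unit: 0.57 × 55.845 = 31.832 g.
Weight fraction Fe = 31.832 / 495.538 = 0.0642.

6.42 wt%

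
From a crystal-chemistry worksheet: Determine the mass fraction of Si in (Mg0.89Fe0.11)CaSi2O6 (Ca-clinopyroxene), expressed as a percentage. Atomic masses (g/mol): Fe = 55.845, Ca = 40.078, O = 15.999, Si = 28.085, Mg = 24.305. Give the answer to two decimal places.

M((Mg0.89Fe0.11)CaSi2O6) = 220.016 g/mol.
Si contributes 2 × 28.085 = 56.170 g per mole.
56.170/220.016 = 0.2553 → 25.53%.

25.53 weight percent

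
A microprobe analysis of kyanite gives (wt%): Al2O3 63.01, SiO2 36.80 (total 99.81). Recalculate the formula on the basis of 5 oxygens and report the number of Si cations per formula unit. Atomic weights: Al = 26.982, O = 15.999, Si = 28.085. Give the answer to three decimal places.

0.995 Si apfu

Al2O3 (M=101.961): mol = 0.61798; Al = 1.23596, O = 1.85394.
SiO2 (M=60.083): mol = 0.61249; Si = 0.61249, O = 1.22498.
ΣO = 3.07892; factor = 5/ΣO = 1.62395.
Si apfu = 0.61249 × 1.62395 = 0.995.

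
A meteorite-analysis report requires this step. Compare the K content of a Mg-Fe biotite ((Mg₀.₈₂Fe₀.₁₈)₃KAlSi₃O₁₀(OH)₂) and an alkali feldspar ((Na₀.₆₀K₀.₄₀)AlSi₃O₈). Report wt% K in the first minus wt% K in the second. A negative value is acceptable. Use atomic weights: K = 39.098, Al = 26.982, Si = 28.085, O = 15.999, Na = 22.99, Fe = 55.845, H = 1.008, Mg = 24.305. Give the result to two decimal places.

M((Mg₀.₈₂Fe₀.₁₈)₃KAlSi₃O₁₀(OH)₂) = 434.286 g/mol, so wt% K = 39.098/434.286 × 100 = 9.00%.
M((Na₀.₆₀K₀.₄₀)AlSi₃O₈) = 268.662 g/mol, so wt% K = 15.639/268.662 × 100 = 5.82%.
9.00 − 5.82 = 3.18 pp.

3.18 percentage points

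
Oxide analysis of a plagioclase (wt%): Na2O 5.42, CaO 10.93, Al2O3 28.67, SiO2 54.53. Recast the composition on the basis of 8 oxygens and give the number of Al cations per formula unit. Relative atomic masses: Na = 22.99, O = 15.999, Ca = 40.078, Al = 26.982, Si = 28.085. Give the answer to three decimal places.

5.42 wt% Na2O ÷ 61.979 g/mol = 0.08745 mol, giving 0.17490 Na and 0.08745 O.
10.93 wt% CaO ÷ 56.077 g/mol = 0.19491 mol, giving 0.19491 Ca and 0.19491 O.
28.67 wt% Al2O3 ÷ 101.961 g/mol = 0.28119 mol, giving 0.56238 Al and 0.84357 O.
54.53 wt% SiO2 ÷ 60.083 g/mol = 0.90758 mol, giving 0.90758 Si and 1.81516 O.
Oxygen sums to 2.94109; scaling by 8/2.94109 = 2.72008 puts the formula on 8 O.
Al: 0.56238 × 2.72008 = 1.530 atoms per formula unit.

1.530 Al apfu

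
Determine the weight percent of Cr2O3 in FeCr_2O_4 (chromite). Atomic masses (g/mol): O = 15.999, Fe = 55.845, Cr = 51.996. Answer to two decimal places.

Molar mass of FeCr_2O_4 = 1*55.845 + 2*51.996 + 4*15.999 = 223.833 g/mol.
Each formula unit contains 2 Cr, equivalent to 2/2 = 1.0000 mol Cr2O3.
M(Cr2O3) = 2×51.996 + 3×15.999 = 151.989 g/mol.
Mass of Cr2O3 per formula unit = 1.0000 × 151.989 = 151.989 g.
Cr2O3 wt% = 151.989 / 223.833 × 100 = 67.90%.

67.90 wt%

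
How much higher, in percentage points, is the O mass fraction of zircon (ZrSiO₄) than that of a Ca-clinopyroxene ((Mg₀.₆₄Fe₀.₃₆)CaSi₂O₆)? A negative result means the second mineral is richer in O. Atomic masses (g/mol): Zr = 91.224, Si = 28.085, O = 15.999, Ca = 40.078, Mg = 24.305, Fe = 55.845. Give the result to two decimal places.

-7.21 percentage points

First mineral: 63.996 g O in 183.305 g formula = 34.91 wt% O.
Second mineral: 95.994 g O in 227.901 g formula = 42.12 wt% O.
34.91% − 42.12% gives a difference of -7.21 percentage points.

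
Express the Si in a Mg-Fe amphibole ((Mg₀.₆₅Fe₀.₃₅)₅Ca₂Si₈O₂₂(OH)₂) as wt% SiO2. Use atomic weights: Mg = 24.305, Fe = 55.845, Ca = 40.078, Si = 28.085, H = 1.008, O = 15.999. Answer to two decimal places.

Formula mass = 867.548 g/mol.
8 Si → 8.0000 mol SiO2 per formula unit; M(SiO2) = 60.083, so SiO2 mass = 480.664 g.
480.664/867.548 × 100 = 55.40 wt%.

55.40 wt%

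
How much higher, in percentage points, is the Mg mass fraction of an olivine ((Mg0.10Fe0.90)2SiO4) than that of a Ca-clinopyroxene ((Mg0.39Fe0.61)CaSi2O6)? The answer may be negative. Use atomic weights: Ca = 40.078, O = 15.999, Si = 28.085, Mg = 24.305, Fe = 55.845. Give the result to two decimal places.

-1.56 percentage points

Mg in (Mg0.10Fe0.90)2SiO4: molar mass 197.463 g/mol; 0.20×24.305 = 4.861 g → 2.46 wt%.
Mg in (Mg0.39Fe0.61)CaSi2O6: molar mass 235.786 g/mol; 0.39×24.305 = 9.479 g → 4.02 wt%.
Difference = 2.46 − 4.02 = -1.56 percentage points.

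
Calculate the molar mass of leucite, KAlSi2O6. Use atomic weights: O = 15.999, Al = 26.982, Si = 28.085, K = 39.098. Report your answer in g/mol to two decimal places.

M = 1*39.098 + 1*26.982 + 2*28.085 + 6*15.999

218.24 g/mol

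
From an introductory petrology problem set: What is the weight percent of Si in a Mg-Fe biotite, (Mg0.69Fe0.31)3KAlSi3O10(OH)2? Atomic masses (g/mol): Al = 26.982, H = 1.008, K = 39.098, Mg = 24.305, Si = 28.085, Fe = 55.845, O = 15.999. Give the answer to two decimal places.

18.87 weight percent

M((Mg0.69Fe0.31)3KAlSi3O10(OH)2) = 446.586 g/mol.
Si contributes 3 × 28.085 = 84.255 g per mole.
84.255/446.586 = 0.1887 → 18.87%.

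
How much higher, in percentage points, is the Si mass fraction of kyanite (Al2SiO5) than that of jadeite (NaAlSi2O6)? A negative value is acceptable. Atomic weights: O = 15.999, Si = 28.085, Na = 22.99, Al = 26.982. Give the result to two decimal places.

First mineral: 28.085 g Si in 162.044 g formula = 17.33 wt% Si.
Second mineral: 56.170 g Si in 202.136 g formula = 27.79 wt% Si.
17.33% − 27.79% gives a difference of -10.46 percentage points.

-10.46 percentage points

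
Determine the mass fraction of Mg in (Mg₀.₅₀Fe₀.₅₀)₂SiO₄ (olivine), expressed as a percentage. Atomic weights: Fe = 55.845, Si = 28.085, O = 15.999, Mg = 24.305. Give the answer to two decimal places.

M((Mg₀.₅₀Fe₀.₅₀)₂SiO₄) = 172.231 g/mol.
Mg contributes 1 × 24.305 = 24.305 g per mole.
24.305/172.231 = 0.1411 → 14.11%.

14.11 wt%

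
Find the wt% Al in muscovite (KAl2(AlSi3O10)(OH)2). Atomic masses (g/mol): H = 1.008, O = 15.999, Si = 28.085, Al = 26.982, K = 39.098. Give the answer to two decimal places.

Formula mass = 1×39.098 + 3×26.982 + 3×28.085 + 12×15.999 + 2×1.008 = 398.303 g/mol, of which 80.946 g is Al.
So Al makes up 80.946/398.303 = 0.2032 of the mass, i.e. 20.32%.

20.32 wt%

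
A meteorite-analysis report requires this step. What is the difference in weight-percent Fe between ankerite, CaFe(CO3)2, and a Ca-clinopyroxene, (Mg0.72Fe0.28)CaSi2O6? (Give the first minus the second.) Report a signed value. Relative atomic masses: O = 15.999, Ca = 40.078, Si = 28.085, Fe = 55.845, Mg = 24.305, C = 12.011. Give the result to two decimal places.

18.92 percentage points

M(CaFe(CO3)2) = 215.939 g/mol, so wt% Fe = 55.845/215.939 × 100 = 25.86%.
M((Mg0.72Fe0.28)CaSi2O6) = 225.378 g/mol, so wt% Fe = 15.637/225.378 × 100 = 6.94%.
25.86 − 6.94 = 18.92 pp.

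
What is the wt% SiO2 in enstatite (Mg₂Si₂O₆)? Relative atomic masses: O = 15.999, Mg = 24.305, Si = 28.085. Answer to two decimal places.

59.85 wt%

Formula mass = 200.774 g/mol.
2 Si → 2.0000 mol SiO2 per formula unit; M(SiO2) = 60.083, so SiO2 mass = 120.166 g.
120.166/200.774 × 100 = 59.85 wt%.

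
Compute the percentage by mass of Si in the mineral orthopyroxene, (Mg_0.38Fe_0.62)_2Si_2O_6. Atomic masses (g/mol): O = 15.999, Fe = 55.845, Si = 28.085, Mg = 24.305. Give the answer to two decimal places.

23.42 weight percent

Formula mass = 0.76*24.305 + 1.24*55.845 + 2*28.085 + 6*15.999 = 239.884 g/mol, of which 56.170 g is Si.
So Si makes up 56.170/239.884 = 0.2342 of the mass, i.e. 23.42%.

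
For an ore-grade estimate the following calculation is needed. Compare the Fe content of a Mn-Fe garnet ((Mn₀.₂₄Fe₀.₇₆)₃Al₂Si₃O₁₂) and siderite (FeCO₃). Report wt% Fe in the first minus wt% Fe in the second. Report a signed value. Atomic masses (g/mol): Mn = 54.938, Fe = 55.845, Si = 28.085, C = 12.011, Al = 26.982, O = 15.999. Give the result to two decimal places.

-22.59 percentage points

M((Mn₀.₂₄Fe₀.₇₆)₃Al₂Si₃O₁₂) = 497.089 g/mol, so wt% Fe = 127.327/497.089 × 100 = 25.61%.
M(FeCO₃) = 115.853 g/mol, so wt% Fe = 55.845/115.853 × 100 = 48.20%.
25.61 − 48.20 = -22.59 pp.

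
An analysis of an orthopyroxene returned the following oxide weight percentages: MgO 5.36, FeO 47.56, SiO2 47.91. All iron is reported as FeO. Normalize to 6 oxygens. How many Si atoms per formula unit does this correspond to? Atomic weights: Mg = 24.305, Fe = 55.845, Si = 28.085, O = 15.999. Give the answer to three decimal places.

MgO: 5.36/40.304 = 0.13299 mol → 0.13299 mol Mg, 0.13299 mol O.
FeO: 47.56/71.844 = 0.66199 mol → 0.66199 mol Fe, 0.66199 mol O.
SiO2: 47.91/60.083 = 0.79740 mol → 0.79740 mol Si, 1.59480 mol O.
Total oxygen = 2.38978 mol. Normalization factor = 6/2.38978 = 2.51069.
Si per 6 O = 0.79740 × 2.51069 = 2.002.

2.002 Si apfu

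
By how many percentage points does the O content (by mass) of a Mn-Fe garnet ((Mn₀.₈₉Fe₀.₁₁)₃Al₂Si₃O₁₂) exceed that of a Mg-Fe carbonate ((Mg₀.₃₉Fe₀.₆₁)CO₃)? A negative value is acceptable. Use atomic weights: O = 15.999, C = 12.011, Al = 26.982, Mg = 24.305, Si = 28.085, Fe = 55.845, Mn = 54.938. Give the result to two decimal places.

M((Mn₀.₈₉Fe₀.₁₁)₃Al₂Si₃O₁₂) = 495.320 g/mol, so wt% O = 191.988/495.320 × 100 = 38.76%.
M((Mg₀.₃₉Fe₀.₆₁)CO₃) = 103.552 g/mol, so wt% O = 47.997/103.552 × 100 = 46.35%.
38.76 − 46.35 = -7.59 pp.

-7.59 percentage points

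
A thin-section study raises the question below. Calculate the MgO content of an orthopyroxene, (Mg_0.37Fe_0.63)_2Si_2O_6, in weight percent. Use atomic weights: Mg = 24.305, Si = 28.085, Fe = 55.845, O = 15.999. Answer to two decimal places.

12.40 wt%

Molar mass of (Mg_0.37Fe_0.63)_2Si_2O_6 = 0.74×24.305 + 1.26×55.845 + 2×28.085 + 6×15.999 = 240.514 g/mol.
Each formula unit contains 0.74 Mg, equivalent to 0.74/1 = 0.7400 mol MgO.
M(MgO) = 1×24.305 + 1×15.999 = 40.304 g/mol.
Mass of MgO per formula unit = 0.7400 × 40.304 = 29.825 g.
MgO wt% = 29.825 / 240.514 × 100 = 12.40%.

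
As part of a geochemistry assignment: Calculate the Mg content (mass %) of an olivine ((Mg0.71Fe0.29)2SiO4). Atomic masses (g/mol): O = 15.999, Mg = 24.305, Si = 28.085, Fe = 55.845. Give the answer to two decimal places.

21.71 mass %

Molar mass of (Mg0.71Fe0.29)2SiO4: 1.42×24.305 + 0.58×55.845 + 1×28.085 + 4×15.999 = 158.984 g/mol.
Mass of Mg per formula unit: 1.42 × 24.305 = 34.513 g.
Weight fraction Mg = 34.513 / 158.984 = 0.2171.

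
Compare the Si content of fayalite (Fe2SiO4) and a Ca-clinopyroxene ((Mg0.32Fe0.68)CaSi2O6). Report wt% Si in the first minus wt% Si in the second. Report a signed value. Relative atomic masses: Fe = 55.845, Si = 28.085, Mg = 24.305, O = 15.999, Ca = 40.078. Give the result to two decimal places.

First mineral: 28.085 g Si in 203.771 g formula = 13.78 wt% Si.
Second mineral: 56.170 g Si in 237.994 g formula = 23.60 wt% Si.
13.78% − 23.60% gives a difference of -9.82 percentage points.

-9.82 percentage points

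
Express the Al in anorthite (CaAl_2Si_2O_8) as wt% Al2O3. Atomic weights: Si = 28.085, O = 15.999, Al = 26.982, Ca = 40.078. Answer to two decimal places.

36.65 wt%

M(CaAl_2Si_2O_8) = 278.204 g/mol; M(Al2O3) = 101.961 g/mol.
Moles Al2O3 per formula unit = 2 Al ÷ 2 = 1.0000.
Al2O3 fraction = (1.0000 × 101.961) / 278.204 = 101.961/278.204 = 0.3665.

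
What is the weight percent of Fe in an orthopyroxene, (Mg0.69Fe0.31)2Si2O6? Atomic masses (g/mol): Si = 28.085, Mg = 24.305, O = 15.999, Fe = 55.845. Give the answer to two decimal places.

Formula mass = 1.38·24.305 + 0.62·55.845 + 2·28.085 + 6·15.999 = 220.329 g/mol, of which 34.624 g is Fe.
So Fe makes up 34.624/220.329 = 0.1571 of the mass, i.e. 15.71%.

15.71 weight percent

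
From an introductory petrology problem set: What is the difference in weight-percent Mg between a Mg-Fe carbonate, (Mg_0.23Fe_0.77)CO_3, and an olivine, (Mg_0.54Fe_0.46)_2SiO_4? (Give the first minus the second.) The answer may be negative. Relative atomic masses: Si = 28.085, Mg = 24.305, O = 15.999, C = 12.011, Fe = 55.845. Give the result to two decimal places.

First mineral: 5.590 g Mg in 108.599 g formula = 5.15 wt% Mg.
Second mineral: 26.249 g Mg in 169.708 g formula = 15.47 wt% Mg.
5.15% − 15.47% gives a difference of -10.32 percentage points.

-10.32 percentage points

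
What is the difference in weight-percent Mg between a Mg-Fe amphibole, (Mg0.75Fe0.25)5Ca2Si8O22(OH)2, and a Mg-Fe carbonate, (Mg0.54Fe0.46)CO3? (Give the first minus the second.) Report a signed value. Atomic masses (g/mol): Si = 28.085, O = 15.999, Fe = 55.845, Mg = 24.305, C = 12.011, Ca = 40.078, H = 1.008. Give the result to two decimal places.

-2.58 percentage points

Mg in (Mg0.75Fe0.25)5Ca2Si8O22(OH)2: molar mass 851.778 g/mol; 3.75×24.305 = 91.144 g → 10.70 wt%.
Mg in (Mg0.54Fe0.46)CO3: molar mass 98.821 g/mol; 0.54×24.305 = 13.125 g → 13.28 wt%.
Difference = 10.70 − 13.28 = -2.58 percentage points.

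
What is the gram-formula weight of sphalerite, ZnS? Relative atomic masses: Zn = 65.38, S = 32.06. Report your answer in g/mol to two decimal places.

97.44 g/mol

The formula mass is the sum 1(65.38) + 1(32.06).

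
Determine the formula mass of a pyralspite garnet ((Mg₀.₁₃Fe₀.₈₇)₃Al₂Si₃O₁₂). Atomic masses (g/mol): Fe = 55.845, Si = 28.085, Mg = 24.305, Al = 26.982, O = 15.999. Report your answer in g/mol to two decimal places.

485.44 g/mol

M = 0.39×24.305 + 2.61×55.845 + 2×26.982 + 3×28.085 + 12×15.999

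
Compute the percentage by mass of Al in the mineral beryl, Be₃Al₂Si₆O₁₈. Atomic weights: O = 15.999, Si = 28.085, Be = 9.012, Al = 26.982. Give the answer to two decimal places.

Molar mass of Be₃Al₂Si₆O₁₈: 3×9.012 + 2×26.982 + 6×28.085 + 18×15.999 = 537.492 g/mol.
Mass of Al per formula unit: 2 × 26.982 = 53.964 g.
Weight fraction Al = 53.964 / 537.492 = 0.1004.

10.04 weight percent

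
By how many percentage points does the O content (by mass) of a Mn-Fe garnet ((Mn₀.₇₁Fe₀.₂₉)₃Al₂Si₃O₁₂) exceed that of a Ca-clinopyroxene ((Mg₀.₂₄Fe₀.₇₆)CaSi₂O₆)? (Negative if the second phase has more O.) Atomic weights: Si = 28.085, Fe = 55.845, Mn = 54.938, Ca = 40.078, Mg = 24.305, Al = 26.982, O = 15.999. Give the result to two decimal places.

-1.19 percentage points

First mineral: 191.988 g O in 495.810 g formula = 38.72 wt% O.
Second mineral: 95.994 g O in 240.517 g formula = 39.91 wt% O.
38.72% − 39.91% gives a difference of -1.19 percentage points.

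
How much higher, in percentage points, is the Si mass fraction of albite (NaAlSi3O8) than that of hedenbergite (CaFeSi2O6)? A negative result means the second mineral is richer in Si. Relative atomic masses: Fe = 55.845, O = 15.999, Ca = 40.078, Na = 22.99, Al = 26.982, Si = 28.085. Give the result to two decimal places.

9.49 percentage points

Si in NaAlSi3O8: molar mass 262.219 g/mol; 3×28.085 = 84.255 g → 32.13 wt%.
Si in CaFeSi2O6: molar mass 248.087 g/mol; 2×28.085 = 56.170 g → 22.64 wt%.
Difference = 32.13 − 22.64 = 9.49 percentage points.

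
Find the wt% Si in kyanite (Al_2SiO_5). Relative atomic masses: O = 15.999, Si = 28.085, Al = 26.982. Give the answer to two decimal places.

M(Al_2SiO_5) = 162.044 g/mol.
Si contributes 1 × 28.085 = 28.085 g per mole.
28.085/162.044 = 0.1733 → 17.33%.

17.33 wt%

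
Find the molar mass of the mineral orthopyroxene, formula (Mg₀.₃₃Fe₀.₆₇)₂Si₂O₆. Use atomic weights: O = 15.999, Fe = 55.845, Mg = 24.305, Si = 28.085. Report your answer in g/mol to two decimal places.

M = 0.66(24.305) + 1.34(55.845) + 2(28.085) + 6(15.999)

243.04 g/mol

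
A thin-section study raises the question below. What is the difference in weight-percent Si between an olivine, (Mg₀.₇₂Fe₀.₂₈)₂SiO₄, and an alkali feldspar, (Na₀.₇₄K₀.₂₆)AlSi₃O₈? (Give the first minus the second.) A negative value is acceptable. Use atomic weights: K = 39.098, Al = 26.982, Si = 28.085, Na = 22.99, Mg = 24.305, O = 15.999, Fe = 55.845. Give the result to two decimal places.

-13.89 percentage points

M((Mg₀.₇₂Fe₀.₂₈)₂SiO₄) = 158.353 g/mol, so wt% Si = 28.085/158.353 × 100 = 17.74%.
M((Na₀.₇₄K₀.₂₆)AlSi₃O₈) = 266.407 g/mol, so wt% Si = 84.255/266.407 × 100 = 31.63%.
17.74 − 31.63 = -13.89 pp.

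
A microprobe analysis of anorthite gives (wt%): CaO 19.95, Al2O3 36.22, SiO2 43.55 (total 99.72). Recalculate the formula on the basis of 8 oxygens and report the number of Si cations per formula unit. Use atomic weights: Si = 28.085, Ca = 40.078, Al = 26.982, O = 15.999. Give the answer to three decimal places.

2.020 Si apfu

19.95 wt% CaO ÷ 56.077 g/mol = 0.35576 mol, giving 0.35576 Ca and 0.35576 O.
36.22 wt% Al2O3 ÷ 101.961 g/mol = 0.35523 mol, giving 0.71046 Al and 1.06569 O.
43.55 wt% SiO2 ÷ 60.083 g/mol = 0.72483 mol, giving 0.72483 Si and 1.44966 O.
Oxygen sums to 2.87111; scaling by 8/2.87111 = 2.78638 puts the formula on 8 O.
Si: 0.72483 × 2.78638 = 2.020 atoms per formula unit.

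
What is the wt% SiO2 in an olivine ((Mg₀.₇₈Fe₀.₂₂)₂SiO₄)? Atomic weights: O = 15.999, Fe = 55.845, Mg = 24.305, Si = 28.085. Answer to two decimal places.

38.87 wt%

Formula mass = 154.569 g/mol.
1 Si → 1.0000 mol SiO2 per formula unit; M(SiO2) = 60.083, so SiO2 mass = 60.083 g.
60.083/154.569 × 100 = 38.87 wt%.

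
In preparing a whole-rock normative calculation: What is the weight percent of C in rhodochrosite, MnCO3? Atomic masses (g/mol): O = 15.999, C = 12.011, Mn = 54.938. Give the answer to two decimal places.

10.45 wt%

Formula mass = 1*54.938 + 1*12.011 + 3*15.999 = 114.946 g/mol, of which 12.011 g is C.
So C makes up 12.011/114.946 = 0.1045 of the mass, i.e. 10.45%.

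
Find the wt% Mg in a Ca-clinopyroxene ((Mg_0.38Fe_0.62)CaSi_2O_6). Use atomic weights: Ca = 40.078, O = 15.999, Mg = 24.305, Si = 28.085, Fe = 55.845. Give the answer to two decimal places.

3.91 mass %

Molar mass of (Mg_0.38Fe_0.62)CaSi_2O_6: 0.38×24.305 + 0.62×55.845 + 1×40.078 + 2×28.085 + 6×15.999 = 236.102 g/mol.
Mass of Mg per formula unit: 0.38 × 24.305 = 9.236 g.
Weight fraction Mg = 9.236 / 236.102 = 0.0391.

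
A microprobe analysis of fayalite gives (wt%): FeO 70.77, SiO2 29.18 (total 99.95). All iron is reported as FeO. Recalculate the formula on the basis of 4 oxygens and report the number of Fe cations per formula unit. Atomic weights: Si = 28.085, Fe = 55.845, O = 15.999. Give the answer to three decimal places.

70.77 wt% FeO ÷ 71.844 g/mol = 0.98505 mol, giving 0.98505 Fe and 0.98505 O.
29.18 wt% SiO2 ÷ 60.083 g/mol = 0.48566 mol, giving 0.48566 Si and 0.97132 O.
Oxygen sums to 1.95637; scaling by 4/1.95637 = 2.04460 puts the formula on 4 O.
Fe: 0.98505 × 2.04460 = 2.014 atoms per formula unit.

2.014 Fe apfu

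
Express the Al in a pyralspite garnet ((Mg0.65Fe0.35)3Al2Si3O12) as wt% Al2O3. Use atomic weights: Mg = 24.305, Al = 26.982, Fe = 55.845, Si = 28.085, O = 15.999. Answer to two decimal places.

23.37 wt%

M((Mg0.65Fe0.35)3Al2Si3O12) = 436.239 g/mol; M(Al2O3) = 101.961 g/mol.
Moles Al2O3 per formula unit = 2 Al ÷ 2 = 1.0000.
Al2O3 fraction = (1.0000 × 101.961) / 436.239 = 101.961/436.239 = 0.2337.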